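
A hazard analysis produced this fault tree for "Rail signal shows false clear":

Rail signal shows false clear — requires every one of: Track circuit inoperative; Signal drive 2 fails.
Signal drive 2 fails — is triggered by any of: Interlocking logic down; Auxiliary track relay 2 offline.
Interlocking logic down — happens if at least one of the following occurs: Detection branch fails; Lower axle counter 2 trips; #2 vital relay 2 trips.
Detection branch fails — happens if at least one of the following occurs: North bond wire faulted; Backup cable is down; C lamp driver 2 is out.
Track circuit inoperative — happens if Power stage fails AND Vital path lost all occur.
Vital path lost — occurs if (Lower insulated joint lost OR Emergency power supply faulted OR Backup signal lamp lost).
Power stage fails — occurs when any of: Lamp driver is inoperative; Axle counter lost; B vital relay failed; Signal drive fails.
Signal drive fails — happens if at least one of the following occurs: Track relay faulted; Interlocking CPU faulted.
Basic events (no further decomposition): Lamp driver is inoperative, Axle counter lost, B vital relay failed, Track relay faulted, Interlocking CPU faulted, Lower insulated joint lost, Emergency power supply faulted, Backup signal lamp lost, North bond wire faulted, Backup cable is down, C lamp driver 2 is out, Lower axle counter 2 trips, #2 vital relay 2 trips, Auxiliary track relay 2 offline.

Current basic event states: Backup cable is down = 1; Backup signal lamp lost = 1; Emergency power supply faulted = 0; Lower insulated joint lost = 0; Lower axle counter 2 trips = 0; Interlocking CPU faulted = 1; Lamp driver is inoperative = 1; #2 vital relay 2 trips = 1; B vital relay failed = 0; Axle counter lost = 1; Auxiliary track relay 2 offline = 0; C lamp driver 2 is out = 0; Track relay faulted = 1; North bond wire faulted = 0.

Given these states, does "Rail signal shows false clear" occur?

Yes

Signal drive fails [OR]: Track relay faulted=occurs, Interlocking CPU faulted=occurs → at least one input occurs → occurs.
Power stage fails [OR]: Lamp driver is inoperative=occurs, Axle counter lost=occurs, B vital relay failed=not, Signal drive fails=occurs → at least one input occurs → occurs.
Vital path lost [OR]: Lower insulated joint lost=not, Emergency power supply faulted=not, Backup signal lamp lost=occurs → at least one input occurs → occurs.
Track circuit inoperative [AND]: Power stage fails=occurs, Vital path lost=occurs → all inputs occur → occurs.
Detection branch fails [OR]: North bond wire faulted=not, Backup cable is down=occurs, C lamp driver 2 is out=not → at least one input occurs → occurs.
Interlocking logic down [OR]: Detection branch fails=occurs, Lower axle counter 2 trips=not, #2 vital relay 2 trips=occurs → at least one input occurs → occurs.
Signal drive 2 fails [OR]: Interlocking logic down=occurs, Auxiliary track relay 2 offline=not → at least one input occurs → occurs.
Rail signal shows false clear [AND]: Track circuit inoperative=occurs, Signal drive 2 fails=occurs → all inputs occur → occurs.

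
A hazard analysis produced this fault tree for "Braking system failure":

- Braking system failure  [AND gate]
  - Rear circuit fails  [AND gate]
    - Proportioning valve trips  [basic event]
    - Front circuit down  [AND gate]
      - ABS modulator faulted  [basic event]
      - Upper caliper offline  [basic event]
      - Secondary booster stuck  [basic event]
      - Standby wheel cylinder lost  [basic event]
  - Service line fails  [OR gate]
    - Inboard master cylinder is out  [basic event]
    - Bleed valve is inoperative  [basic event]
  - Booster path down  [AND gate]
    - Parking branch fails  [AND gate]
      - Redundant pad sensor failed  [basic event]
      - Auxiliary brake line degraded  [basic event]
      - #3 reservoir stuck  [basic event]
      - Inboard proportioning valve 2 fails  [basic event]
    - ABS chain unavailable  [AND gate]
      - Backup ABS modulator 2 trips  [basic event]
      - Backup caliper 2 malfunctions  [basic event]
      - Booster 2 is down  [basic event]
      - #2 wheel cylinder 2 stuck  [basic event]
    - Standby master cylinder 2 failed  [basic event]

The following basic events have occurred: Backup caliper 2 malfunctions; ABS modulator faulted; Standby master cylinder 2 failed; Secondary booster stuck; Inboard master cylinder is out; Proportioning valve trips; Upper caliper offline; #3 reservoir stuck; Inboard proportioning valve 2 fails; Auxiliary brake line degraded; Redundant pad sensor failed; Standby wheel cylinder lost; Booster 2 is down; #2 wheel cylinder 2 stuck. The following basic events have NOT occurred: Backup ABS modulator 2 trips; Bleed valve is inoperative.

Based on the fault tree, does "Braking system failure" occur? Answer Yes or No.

No

Front circuit down [AND]: ABS modulator faulted=occurs, Upper caliper offline=occurs, Secondary booster stuck=occurs, Standby wheel cylinder lost=occurs → all inputs occur → occurs.
Rear circuit fails [AND]: Proportioning valve trips=occurs, Front circuit down=occurs → all inputs occur → occurs.
Service line fails [OR]: Inboard master cylinder is out=occurs, Bleed valve is inoperative=not → at least one input occurs → occurs.
Parking branch fails [AND]: Redundant pad sensor failed=occurs, Auxiliary brake line degraded=occurs, #3 reservoir stuck=occurs, Inboard proportioning valve 2 fails=occurs → all inputs occur → occurs.
ABS chain unavailable [AND]: Backup ABS modulator 2 trips=not, Backup caliper 2 malfunctions=occurs, Booster 2 is down=occurs, #2 wheel cylinder 2 stuck=occurs → not all inputs occur → does not occur.
Booster path down [AND]: Parking branch fails=occurs, ABS chain unavailable=not, Standby master cylinder 2 failed=occurs → not all inputs occur → does not occur.
Braking system failure [AND]: Rear circuit fails=occurs, Service line fails=occurs, Booster path down=not → not all inputs occur → does not occur.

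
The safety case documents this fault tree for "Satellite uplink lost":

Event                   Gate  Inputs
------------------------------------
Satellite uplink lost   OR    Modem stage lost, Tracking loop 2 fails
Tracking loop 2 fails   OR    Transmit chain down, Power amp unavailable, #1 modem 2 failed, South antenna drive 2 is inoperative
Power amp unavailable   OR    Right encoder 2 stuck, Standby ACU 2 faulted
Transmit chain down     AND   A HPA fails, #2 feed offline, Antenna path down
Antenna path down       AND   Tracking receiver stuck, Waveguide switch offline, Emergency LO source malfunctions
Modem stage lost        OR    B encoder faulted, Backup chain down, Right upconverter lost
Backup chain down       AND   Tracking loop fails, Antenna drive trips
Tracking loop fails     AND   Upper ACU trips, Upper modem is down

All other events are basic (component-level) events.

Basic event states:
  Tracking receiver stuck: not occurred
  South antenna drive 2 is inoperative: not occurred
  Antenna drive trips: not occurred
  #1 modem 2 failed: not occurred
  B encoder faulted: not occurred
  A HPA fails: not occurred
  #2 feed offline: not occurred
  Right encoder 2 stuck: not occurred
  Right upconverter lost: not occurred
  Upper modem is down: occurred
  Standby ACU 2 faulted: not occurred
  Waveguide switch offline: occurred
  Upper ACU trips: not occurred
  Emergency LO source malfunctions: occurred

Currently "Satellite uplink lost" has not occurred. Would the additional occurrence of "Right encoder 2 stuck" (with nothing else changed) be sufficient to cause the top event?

Counterfactual: set "Right encoder 2 stuck" to occurred.
Tracking loop fails [AND]: Upper ACU trips=not, Upper modem is down=occurs → not all inputs occur → does not occur.
Backup chain down [AND]: Tracking loop fails=not, Antenna drive trips=not → not all inputs occur → does not occur.
Modem stage lost [OR]: B encoder faulted=not, Backup chain down=not, Right upconverter lost=not → no input occurs → does not occur.
Antenna path down [AND]: Tracking receiver stuck=not, Waveguide switch offline=occurs, Emergency LO source malfunctions=occurs → not all inputs occur → does not occur.
Transmit chain down [AND]: A HPA fails=not, #2 feed offline=not, Antenna path down=not → not all inputs occur → does not occur.
Power amp unavailable [OR]: Right encoder 2 stuck=occurs, Standby ACU 2 faulted=not → at least one input occurs → occurs.
Tracking loop 2 fails [OR]: Transmit chain down=not, Power amp unavailable=occurs, #1 modem 2 failed=not, South antenna drive 2 is inoperative=not → at least one input occurs → occurs.
Satellite uplink lost [OR]: Modem stage lost=not, Tracking loop 2 fails=occurs → at least one input occurs → occurs.

Yes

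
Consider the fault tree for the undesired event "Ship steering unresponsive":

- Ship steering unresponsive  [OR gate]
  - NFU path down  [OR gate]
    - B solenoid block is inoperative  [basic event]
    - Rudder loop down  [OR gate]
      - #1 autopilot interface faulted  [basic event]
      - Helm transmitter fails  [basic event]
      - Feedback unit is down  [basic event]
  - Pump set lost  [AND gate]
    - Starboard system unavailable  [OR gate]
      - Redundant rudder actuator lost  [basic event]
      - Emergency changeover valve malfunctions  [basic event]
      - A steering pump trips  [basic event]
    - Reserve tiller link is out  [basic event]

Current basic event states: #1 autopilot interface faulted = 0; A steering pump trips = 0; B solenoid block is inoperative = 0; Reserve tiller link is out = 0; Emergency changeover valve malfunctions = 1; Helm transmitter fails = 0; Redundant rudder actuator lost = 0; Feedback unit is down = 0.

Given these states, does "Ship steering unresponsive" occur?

Rudder loop down [OR]: #1 autopilot interface faulted=not, Helm transmitter fails=not, Feedback unit is down=not → no input occurs → does not occur.
NFU path down [OR]: B solenoid block is inoperative=not, Rudder loop down=not → no input occurs → does not occur.
Starboard system unavailable [OR]: Redundant rudder actuator lost=not, Emergency changeover valve malfunctions=occurs, A steering pump trips=not → at least one input occurs → occurs.
Pump set lost [AND]: Starboard system unavailable=occurs, Reserve tiller link is out=not → not all inputs occur → does not occur.
Ship steering unresponsive [OR]: NFU path down=not, Pump set lost=not → no input occurs → does not occur.

No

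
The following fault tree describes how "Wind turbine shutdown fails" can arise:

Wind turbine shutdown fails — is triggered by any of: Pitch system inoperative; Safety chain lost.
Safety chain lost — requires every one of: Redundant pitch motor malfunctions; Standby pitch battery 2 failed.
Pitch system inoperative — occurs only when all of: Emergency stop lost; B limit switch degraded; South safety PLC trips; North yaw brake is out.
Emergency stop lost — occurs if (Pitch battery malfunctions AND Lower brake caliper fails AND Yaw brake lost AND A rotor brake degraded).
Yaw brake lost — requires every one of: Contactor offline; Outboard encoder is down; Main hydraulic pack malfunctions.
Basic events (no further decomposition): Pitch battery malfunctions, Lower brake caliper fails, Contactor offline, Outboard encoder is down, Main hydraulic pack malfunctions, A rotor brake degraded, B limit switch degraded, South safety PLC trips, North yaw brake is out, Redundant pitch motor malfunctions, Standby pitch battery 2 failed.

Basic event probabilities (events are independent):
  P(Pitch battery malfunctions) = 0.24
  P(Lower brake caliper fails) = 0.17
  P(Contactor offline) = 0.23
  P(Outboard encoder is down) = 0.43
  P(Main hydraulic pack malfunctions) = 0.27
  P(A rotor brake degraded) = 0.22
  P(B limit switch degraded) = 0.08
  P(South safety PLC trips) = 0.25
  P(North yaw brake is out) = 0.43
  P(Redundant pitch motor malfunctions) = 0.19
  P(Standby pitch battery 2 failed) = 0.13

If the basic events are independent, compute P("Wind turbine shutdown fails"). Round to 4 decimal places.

0.0247

P(Yaw brake lost) [AND] = 0.23 × 0.43 × 0.27 = 0.026703
P(Emergency stop lost) [AND] = 0.24 × 0.17 × 0.026703 × 0.22 = 0.000240
P(Pitch system inoperative) [AND] = 0.000240 × 0.08 × 0.25 × 0.43 = 0.000002
P(Safety chain lost) [AND] = 0.19 × 0.13 = 0.024700
P(Wind turbine shutdown fails) [OR] = 1 − (1−0.000002) × (1−0.024700) = 0.024702
Rounded to 4 decimal places: P(Wind turbine shutdown fails) ≈ 0.0247.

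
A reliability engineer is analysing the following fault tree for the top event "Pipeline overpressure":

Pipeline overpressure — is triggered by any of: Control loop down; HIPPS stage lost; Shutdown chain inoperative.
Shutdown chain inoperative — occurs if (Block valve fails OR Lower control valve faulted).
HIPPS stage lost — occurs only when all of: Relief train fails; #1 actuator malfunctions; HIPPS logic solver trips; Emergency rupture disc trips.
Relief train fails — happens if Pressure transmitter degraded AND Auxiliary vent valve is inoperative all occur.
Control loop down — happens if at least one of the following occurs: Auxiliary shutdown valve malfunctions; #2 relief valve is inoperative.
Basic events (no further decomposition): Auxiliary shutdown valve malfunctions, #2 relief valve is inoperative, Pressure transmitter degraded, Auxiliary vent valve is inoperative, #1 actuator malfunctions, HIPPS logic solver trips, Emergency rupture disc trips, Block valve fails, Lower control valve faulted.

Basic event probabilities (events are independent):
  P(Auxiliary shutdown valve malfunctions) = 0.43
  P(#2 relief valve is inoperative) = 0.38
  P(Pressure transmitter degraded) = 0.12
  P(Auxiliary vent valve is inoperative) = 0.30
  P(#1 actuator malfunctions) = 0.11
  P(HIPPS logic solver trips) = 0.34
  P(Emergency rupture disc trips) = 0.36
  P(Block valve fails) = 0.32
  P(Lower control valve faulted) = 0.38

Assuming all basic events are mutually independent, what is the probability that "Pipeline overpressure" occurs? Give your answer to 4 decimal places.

0.8511

P(Control loop down) [OR] = 1 − (1−0.43) × (1−0.38) = 0.646600
P(Relief train fails) [AND] = 0.12 × 0.30 = 0.036000
P(HIPPS stage lost) [AND] = 0.036000 × 0.11 × 0.34 × 0.36 = 0.000485
P(Shutdown chain inoperative) [OR] = 1 − (1−0.32) × (1−0.38) = 0.578400
P(Pipeline overpressure) [OR] = 1 − (1−0.646600) × (1−0.000485) × (1−0.578400) = 0.851079
Rounded to 4 decimal places: P(Pipeline overpressure) ≈ 0.8511.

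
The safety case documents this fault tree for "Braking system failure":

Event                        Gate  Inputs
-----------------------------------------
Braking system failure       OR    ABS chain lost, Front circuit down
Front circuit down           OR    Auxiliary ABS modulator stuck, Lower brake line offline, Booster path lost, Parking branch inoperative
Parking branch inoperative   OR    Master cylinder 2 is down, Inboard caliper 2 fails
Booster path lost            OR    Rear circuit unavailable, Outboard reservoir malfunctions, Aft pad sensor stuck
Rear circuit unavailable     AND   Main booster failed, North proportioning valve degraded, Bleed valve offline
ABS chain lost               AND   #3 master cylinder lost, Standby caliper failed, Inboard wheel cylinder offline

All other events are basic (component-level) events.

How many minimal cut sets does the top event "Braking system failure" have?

8

ABS chain lost [AND]: one cut set from each child combined → 1 × 1 × 1 = 1 cut set(s).
Rear circuit unavailable [AND]: one cut set from each child combined → 1 × 1 × 1 = 1 cut set(s).
Booster path lost [OR]: union of children's cut sets → 3 cut set(s).
Parking branch inoperative [OR]: union of children's cut sets → 2 cut set(s).
Front circuit down [OR]: union of children's cut sets → 7 cut set(s).
Braking system failure [OR]: union of children's cut sets → 8 cut set(s).
Minimal cut sets: {#3 master cylinder lost, Inboard wheel cylinder offline, Standby caliper failed}; {Auxiliary ABS modulator stuck}; {Lower brake line offline}; {Bleed valve offline, Main booster failed, North proportioning valve degraded}; {Outboard reservoir malfunctions}; {Aft pad sensor stuck}; {Master cylinder 2 is down}; {Inboard caliper 2 fails}.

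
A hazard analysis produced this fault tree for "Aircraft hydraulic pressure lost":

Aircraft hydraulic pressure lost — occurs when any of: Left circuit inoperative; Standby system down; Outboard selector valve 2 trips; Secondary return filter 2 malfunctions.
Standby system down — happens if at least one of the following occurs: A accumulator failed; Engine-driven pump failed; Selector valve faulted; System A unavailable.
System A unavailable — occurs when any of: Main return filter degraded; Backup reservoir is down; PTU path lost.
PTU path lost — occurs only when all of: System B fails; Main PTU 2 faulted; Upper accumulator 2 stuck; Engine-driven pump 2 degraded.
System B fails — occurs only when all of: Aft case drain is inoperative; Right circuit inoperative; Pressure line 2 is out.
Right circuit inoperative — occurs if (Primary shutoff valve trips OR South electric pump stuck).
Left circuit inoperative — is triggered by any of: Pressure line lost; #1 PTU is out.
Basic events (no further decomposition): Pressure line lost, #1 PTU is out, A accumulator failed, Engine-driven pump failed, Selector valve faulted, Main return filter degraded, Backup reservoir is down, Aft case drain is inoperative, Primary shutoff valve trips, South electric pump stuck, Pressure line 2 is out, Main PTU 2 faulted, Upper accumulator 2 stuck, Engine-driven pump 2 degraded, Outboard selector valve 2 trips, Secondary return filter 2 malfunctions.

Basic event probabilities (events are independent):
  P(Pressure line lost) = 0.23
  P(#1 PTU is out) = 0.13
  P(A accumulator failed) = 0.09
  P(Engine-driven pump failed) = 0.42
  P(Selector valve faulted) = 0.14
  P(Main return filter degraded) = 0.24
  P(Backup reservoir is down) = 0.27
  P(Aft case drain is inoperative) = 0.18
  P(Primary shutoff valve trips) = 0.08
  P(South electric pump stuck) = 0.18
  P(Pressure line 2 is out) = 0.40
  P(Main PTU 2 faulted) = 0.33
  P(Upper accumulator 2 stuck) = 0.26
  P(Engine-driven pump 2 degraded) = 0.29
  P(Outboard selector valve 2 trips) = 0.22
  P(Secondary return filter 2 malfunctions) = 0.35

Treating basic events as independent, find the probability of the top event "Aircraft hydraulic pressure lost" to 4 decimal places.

P(Left circuit inoperative) [OR] = 1 − (1−0.23) × (1−0.13) = 0.330100
P(Right circuit inoperative) [OR] = 1 − (1−0.08) × (1−0.18) = 0.245600
P(System B fails) [AND] = 0.18 × 0.245600 × 0.40 = 0.017683
P(PTU path lost) [AND] = 0.017683 × 0.33 × 0.26 × 0.29 = 0.000440
P(System A unavailable) [OR] = 1 − (1−0.24) × (1−0.27) × (1−0.000440) = 0.445444
P(Standby system down) [OR] = 1 − (1−0.09) × (1−0.42) × (1−0.14) × (1−0.445444) = 0.748283
P(Aircraft hydraulic pressure lost) [OR] = 1 − (1−0.330100) × (1−0.748283) × (1−0.22) × (1−0.35) = 0.914507
Rounded to 4 decimal places: P(Aircraft hydraulic pressure lost) ≈ 0.9145.

0.9145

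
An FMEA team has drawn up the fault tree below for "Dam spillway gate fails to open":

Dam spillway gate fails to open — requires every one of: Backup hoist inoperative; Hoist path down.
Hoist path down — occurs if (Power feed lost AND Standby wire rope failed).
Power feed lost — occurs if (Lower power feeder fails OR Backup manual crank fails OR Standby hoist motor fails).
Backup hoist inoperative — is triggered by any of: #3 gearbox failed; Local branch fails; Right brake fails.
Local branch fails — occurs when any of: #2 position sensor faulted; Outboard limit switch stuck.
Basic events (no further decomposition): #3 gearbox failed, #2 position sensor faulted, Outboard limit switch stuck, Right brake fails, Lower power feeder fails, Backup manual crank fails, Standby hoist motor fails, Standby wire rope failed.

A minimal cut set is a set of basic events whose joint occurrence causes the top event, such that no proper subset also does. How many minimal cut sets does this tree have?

12

Local branch fails [OR]: union of children's cut sets → 2 cut set(s).
Backup hoist inoperative [OR]: union of children's cut sets → 4 cut set(s).
Power feed lost [OR]: union of children's cut sets → 3 cut set(s).
Hoist path down [AND]: one cut set from each child combined → 3 × 1 = 3 cut set(s).
Dam spillway gate fails to open [AND]: one cut set from each child combined → 4 × 3 = 12 cut set(s).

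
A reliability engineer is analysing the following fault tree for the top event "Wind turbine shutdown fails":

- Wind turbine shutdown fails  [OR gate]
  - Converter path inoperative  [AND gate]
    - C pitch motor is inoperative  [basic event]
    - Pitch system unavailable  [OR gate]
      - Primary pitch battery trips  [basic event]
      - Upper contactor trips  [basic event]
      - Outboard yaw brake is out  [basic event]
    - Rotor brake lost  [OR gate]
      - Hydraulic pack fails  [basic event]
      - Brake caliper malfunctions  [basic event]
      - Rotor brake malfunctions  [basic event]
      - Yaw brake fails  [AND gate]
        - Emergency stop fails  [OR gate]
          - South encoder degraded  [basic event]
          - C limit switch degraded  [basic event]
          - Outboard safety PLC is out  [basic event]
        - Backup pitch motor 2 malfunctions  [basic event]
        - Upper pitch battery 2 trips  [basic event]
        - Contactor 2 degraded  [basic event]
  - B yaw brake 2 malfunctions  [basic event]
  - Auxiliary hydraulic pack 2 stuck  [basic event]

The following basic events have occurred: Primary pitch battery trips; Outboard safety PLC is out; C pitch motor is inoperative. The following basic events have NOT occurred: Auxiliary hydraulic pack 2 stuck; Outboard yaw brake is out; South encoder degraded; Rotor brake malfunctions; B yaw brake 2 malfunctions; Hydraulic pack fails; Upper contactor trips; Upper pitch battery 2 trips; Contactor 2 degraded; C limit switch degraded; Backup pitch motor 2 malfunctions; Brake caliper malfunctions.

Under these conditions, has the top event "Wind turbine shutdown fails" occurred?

Pitch system unavailable [OR]: Primary pitch battery trips=occurs, Upper contactor trips=not, Outboard yaw brake is out=not → at least one input occurs → occurs.
Emergency stop fails [OR]: South encoder degraded=not, C limit switch degraded=not, Outboard safety PLC is out=occurs → at least one input occurs → occurs.
Yaw brake fails [AND]: Emergency stop fails=occurs, Backup pitch motor 2 malfunctions=not, Upper pitch battery 2 trips=not, Contactor 2 degraded=not → not all inputs occur → does not occur.
Rotor brake lost [OR]: Hydraulic pack fails=not, Brake caliper malfunctions=not, Rotor brake malfunctions=not, Yaw brake fails=not → no input occurs → does not occur.
Converter path inoperative [AND]: C pitch motor is inoperative=occurs, Pitch system unavailable=occurs, Rotor brake lost=not → not all inputs occur → does not occur.
Wind turbine shutdown fails [OR]: Converter path inoperative=not, B yaw brake 2 malfunctions=not, Auxiliary hydraulic pack 2 stuck=not → no input occurs → does not occur.

No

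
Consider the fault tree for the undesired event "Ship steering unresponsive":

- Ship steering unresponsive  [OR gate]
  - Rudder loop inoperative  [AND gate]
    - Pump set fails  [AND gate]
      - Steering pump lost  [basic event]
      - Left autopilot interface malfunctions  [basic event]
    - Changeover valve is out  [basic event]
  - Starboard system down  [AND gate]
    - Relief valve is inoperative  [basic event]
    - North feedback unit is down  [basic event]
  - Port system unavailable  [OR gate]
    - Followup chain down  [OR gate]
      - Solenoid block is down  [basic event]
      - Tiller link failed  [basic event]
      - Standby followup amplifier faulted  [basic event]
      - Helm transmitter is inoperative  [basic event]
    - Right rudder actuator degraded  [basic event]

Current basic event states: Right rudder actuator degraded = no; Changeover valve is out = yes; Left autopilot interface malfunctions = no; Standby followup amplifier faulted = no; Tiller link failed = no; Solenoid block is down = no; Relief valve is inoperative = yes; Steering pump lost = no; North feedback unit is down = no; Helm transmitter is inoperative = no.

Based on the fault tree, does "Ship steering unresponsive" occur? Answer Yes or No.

Pump set fails [AND]: Steering pump lost=not, Left autopilot interface malfunctions=not → not all inputs occur → does not occur.
Rudder loop inoperative [AND]: Pump set fails=not, Changeover valve is out=occurs → not all inputs occur → does not occur.
Starboard system down [AND]: Relief valve is inoperative=occurs, North feedback unit is down=not → not all inputs occur → does not occur.
Followup chain down [OR]: Solenoid block is down=not, Tiller link failed=not, Standby followup amplifier faulted=not, Helm transmitter is inoperative=not → no input occurs → does not occur.
Port system unavailable [OR]: Followup chain down=not, Right rudder actuator degraded=not → no input occurs → does not occur.
Ship steering unresponsive [OR]: Rudder loop inoperative=not, Starboard system down=not, Port system unavailable=not → no input occurs → does not occur.

No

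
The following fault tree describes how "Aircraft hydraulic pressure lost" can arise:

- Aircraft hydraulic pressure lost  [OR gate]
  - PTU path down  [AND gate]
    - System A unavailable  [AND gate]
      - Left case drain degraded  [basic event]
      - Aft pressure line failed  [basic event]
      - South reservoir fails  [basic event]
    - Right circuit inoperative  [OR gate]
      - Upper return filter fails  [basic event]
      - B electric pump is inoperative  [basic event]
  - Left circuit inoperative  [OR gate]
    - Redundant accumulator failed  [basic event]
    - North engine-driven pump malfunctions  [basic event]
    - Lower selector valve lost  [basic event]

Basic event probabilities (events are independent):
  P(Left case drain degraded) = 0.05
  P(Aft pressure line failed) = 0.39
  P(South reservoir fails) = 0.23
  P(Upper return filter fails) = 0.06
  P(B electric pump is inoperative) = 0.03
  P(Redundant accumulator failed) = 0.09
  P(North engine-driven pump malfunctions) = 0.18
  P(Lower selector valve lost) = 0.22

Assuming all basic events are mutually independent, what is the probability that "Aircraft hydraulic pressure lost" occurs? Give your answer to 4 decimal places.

0.4182

P(System A unavailable) [AND] = 0.05 × 0.39 × 0.23 = 0.004485
P(Right circuit inoperative) [OR] = 1 − (1−0.06) × (1−0.03) = 0.088200
P(PTU path down) [AND] = 0.004485 × 0.088200 = 0.000396
P(Left circuit inoperative) [OR] = 1 − (1−0.09) × (1−0.18) × (1−0.22) = 0.417964
P(Aircraft hydraulic pressure lost) [OR] = 1 − (1−0.000396) × (1−0.417964) = 0.418194
Rounded to 4 decimal places: P(Aircraft hydraulic pressure lost) ≈ 0.4182.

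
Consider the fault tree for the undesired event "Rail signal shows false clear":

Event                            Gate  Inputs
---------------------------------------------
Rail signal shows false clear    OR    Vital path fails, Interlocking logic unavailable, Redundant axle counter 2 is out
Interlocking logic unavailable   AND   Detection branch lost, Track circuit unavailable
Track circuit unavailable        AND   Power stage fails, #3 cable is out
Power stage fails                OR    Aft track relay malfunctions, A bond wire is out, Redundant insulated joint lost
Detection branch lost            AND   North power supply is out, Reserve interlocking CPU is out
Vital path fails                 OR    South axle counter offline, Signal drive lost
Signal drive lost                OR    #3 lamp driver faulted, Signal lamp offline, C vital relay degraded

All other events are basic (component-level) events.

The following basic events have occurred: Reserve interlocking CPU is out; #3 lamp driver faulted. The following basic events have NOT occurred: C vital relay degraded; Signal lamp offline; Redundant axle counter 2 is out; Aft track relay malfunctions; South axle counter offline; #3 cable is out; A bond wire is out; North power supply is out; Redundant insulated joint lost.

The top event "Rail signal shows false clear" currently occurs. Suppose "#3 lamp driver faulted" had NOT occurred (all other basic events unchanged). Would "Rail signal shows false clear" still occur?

Counterfactual: set "#3 lamp driver faulted" to not occurred.
Signal drive lost [OR]: #3 lamp driver faulted=not, Signal lamp offline=not, C vital relay degraded=not → no input occurs → does not occur.
Vital path fails [OR]: South axle counter offline=not, Signal drive lost=not → no input occurs → does not occur.
Detection branch lost [AND]: North power supply is out=not, Reserve interlocking CPU is out=occurs → not all inputs occur → does not occur.
Power stage fails [OR]: Aft track relay malfunctions=not, A bond wire is out=not, Redundant insulated joint lost=not → no input occurs → does not occur.
Track circuit unavailable [AND]: Power stage fails=not, #3 cable is out=not → not all inputs occur → does not occur.
Interlocking logic unavailable [AND]: Detection branch lost=not, Track circuit unavailable=not → not all inputs occur → does not occur.
Rail signal shows false clear [OR]: Vital path fails=not, Interlocking logic unavailable=not, Redundant axle counter 2 is out=not → no input occurs → does not occur.

No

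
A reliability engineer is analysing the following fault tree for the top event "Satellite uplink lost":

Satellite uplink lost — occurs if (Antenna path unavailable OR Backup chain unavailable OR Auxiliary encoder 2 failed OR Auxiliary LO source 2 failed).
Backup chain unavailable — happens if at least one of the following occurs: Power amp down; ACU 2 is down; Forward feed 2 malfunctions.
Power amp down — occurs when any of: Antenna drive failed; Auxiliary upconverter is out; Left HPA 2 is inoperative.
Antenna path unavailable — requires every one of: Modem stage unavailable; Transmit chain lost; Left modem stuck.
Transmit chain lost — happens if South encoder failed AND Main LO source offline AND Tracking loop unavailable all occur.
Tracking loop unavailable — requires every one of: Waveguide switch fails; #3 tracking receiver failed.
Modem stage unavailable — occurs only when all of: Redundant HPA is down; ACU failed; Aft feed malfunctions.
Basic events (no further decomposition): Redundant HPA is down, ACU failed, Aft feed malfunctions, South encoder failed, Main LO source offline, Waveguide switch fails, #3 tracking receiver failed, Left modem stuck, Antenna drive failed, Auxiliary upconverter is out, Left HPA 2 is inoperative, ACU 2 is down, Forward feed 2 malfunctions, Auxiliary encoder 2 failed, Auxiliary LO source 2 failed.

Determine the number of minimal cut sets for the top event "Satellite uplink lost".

Modem stage unavailable [AND]: one cut set from each child combined → 1 × 1 × 1 = 1 cut set(s).
Tracking loop unavailable [AND]: one cut set from each child combined → 1 × 1 = 1 cut set(s).
Transmit chain lost [AND]: one cut set from each child combined → 1 × 1 × 1 = 1 cut set(s).
Antenna path unavailable [AND]: one cut set from each child combined → 1 × 1 × 1 = 1 cut set(s).
Power amp down [OR]: union of children's cut sets → 3 cut set(s).
Backup chain unavailable [OR]: union of children's cut sets → 5 cut set(s).
Satellite uplink lost [OR]: union of children's cut sets → 8 cut set(s).
Minimal cut sets: {#3 tracking receiver failed, ACU failed, Aft feed malfunctions, Left modem stuck, Main LO source offline, Redundant HPA is down, South encoder failed, Waveguide switch fails}; {Antenna drive failed}; {Auxiliary upconverter is out}; {Left HPA 2 is inoperative}; {ACU 2 is down}; {Forward feed 2 malfunctions}; {Auxiliary encoder 2 failed}; {Auxiliary LO source 2 failed}.

8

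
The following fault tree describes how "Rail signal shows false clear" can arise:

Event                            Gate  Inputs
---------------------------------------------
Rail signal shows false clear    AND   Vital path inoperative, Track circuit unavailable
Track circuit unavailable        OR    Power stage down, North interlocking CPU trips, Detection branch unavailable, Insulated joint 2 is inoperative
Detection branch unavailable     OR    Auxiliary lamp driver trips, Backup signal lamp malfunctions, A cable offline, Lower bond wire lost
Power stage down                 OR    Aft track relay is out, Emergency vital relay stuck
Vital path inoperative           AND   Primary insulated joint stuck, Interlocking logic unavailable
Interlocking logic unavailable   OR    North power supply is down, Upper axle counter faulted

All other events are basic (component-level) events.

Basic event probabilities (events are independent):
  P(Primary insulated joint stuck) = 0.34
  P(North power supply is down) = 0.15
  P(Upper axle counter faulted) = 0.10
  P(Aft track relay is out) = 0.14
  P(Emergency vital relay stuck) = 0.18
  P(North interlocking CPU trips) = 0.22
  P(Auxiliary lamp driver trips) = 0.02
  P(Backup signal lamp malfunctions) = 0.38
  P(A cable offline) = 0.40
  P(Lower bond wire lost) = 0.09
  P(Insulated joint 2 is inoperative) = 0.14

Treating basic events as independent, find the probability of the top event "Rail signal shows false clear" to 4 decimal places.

P(Interlocking logic unavailable) [OR] = 1 − (1−0.15) × (1−0.10) = 0.235000
P(Vital path inoperative) [AND] = 0.34 × 0.235000 = 0.079900
P(Power stage down) [OR] = 1 − (1−0.14) × (1−0.18) = 0.294800
P(Detection branch unavailable) [OR] = 1 − (1−0.02) × (1−0.38) × (1−0.40) × (1−0.09) = 0.668250
P(Track circuit unavailable) [OR] = 1 − (1−0.294800) × (1−0.22) × (1−0.668250) × (1−0.14) = 0.843066
P(Rail signal shows false clear) [AND] = 0.079900 × 0.843066 = 0.067361
Rounded to 4 decimal places: P(Rail signal shows false clear) ≈ 0.0674.

0.0674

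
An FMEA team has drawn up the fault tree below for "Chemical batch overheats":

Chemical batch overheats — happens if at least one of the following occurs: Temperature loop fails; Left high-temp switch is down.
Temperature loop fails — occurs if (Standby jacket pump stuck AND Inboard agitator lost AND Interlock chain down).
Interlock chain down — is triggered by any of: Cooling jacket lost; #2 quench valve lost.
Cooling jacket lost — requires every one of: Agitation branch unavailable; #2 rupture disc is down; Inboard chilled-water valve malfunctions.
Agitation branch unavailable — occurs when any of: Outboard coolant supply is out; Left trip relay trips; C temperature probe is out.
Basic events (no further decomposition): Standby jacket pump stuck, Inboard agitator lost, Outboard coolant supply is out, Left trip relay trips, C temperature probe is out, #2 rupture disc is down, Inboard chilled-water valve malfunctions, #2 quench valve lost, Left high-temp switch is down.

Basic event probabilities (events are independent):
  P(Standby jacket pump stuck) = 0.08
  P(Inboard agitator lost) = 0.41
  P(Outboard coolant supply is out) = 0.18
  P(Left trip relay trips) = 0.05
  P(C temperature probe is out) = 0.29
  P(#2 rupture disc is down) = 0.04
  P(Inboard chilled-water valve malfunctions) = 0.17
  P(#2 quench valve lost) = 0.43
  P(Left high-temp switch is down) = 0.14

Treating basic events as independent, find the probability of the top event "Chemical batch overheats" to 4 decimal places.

P(Agitation branch unavailable) [OR] = 1 − (1−0.18) × (1−0.05) × (1−0.29) = 0.446910
P(Cooling jacket lost) [AND] = 0.446910 × 0.04 × 0.17 = 0.003039
P(Interlock chain down) [OR] = 1 − (1−0.003039) × (1−0.43) = 0.431732
P(Temperature loop fails) [AND] = 0.08 × 0.41 × 0.431732 = 0.014161
P(Chemical batch overheats) [OR] = 1 − (1−0.014161) × (1−0.14) = 0.152178
Rounded to 4 decimal places: P(Chemical batch overheats) ≈ 0.1522.

0.1522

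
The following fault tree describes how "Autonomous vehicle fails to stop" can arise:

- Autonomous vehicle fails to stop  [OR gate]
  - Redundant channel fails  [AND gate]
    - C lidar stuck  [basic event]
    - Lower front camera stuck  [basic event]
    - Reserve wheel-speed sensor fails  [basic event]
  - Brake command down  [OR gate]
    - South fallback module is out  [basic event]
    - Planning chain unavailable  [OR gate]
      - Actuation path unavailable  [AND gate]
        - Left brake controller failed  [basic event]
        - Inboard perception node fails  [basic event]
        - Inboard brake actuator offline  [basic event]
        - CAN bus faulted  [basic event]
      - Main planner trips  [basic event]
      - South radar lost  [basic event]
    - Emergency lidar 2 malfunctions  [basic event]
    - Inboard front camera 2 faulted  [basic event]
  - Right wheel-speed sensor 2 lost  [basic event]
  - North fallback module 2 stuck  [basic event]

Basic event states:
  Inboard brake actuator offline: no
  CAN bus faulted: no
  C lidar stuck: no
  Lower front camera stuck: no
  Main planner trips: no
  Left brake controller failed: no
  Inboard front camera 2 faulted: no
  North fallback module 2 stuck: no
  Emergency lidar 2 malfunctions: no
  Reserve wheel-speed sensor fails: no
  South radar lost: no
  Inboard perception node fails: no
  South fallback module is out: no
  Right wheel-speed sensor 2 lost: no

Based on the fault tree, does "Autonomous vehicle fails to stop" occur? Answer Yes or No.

Redundant channel fails [AND]: C lidar stuck=not, Lower front camera stuck=not, Reserve wheel-speed sensor fails=not → not all inputs occur → does not occur.
Actuation path unavailable [AND]: Left brake controller failed=not, Inboard perception node fails=not, Inboard brake actuator offline=not, CAN bus faulted=not → not all inputs occur → does not occur.
Planning chain unavailable [OR]: Actuation path unavailable=not, Main planner trips=not, South radar lost=not → no input occurs → does not occur.
Brake command down [OR]: South fallback module is out=not, Planning chain unavailable=not, Emergency lidar 2 malfunctions=not, Inboard front camera 2 faulted=not → no input occurs → does not occur.
Autonomous vehicle fails to stop [OR]: Redundant channel fails=not, Brake command down=not, Right wheel-speed sensor 2 lost=not, North fallback module 2 stuck=not → no input occurs → does not occur.

No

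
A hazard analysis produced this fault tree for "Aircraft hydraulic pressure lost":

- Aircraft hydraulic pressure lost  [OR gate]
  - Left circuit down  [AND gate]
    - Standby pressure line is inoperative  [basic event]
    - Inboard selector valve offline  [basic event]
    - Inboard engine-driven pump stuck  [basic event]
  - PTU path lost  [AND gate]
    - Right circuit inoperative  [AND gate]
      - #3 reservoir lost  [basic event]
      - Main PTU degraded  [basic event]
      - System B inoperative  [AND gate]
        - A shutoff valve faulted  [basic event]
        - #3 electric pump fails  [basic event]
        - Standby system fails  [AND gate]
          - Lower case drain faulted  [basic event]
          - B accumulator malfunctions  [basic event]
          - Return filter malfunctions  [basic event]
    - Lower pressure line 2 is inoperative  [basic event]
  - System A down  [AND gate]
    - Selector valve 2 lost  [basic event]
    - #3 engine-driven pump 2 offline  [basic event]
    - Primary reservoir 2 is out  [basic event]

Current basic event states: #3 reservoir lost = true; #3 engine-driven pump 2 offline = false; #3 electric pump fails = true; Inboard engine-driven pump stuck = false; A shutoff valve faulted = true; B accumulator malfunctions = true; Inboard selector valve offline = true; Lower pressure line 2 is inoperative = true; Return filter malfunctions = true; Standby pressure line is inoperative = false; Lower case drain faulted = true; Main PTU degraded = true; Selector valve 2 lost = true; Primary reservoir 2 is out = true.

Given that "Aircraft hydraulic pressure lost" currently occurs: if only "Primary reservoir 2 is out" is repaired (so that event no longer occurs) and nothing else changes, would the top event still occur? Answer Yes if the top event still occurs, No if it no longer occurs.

Yes

Counterfactual: set "Primary reservoir 2 is out" to not occurred.
Left circuit down [AND]: Standby pressure line is inoperative=not, Inboard selector valve offline=occurs, Inboard engine-driven pump stuck=not → not all inputs occur → does not occur.
Standby system fails [AND]: Lower case drain faulted=occurs, B accumulator malfunctions=occurs, Return filter malfunctions=occurs → all inputs occur → occurs.
System B inoperative [AND]: A shutoff valve faulted=occurs, #3 electric pump fails=occurs, Standby system fails=occurs → all inputs occur → occurs.
Right circuit inoperative [AND]: #3 reservoir lost=occurs, Main PTU degraded=occurs, System B inoperative=occurs → all inputs occur → occurs.
PTU path lost [AND]: Right circuit inoperative=occurs, Lower pressure line 2 is inoperative=occurs → all inputs occur → occurs.
System A down [AND]: Selector valve 2 lost=occurs, #3 engine-driven pump 2 offline=not, Primary reservoir 2 is out=not → not all inputs occur → does not occur.
Aircraft hydraulic pressure lost [OR]: Left circuit down=not, PTU path lost=occurs, System A down=not → at least one input occurs → occurs.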